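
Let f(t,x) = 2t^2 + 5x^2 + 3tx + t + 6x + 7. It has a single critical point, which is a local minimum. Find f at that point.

∂f/∂t = 4t + 3x + 1 = 0 and ∂f/∂x = 3t + 10x + 6 = 0, so (t, x) = (8/31, -21/31).
The Hessian has f_{tt} = 4, f_{xx} = 10, f_{tx} = 3, giving D = 31 > 0 with f_{tt} > 0, so the point is a local minimum.
f(8/31, -21/31) = 158/31.

158/31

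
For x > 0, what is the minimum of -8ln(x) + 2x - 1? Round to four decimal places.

g'(x) = -8/x + 2 = 0 gives x = 4.
g''(x) = 8/x², which is positive for x > 0, so this is a local minimum.
g(4) = -8·ln(4) + 8 - 1 ≈ -4.0904.

-4.0904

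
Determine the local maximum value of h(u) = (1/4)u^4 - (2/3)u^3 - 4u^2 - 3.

-3

h'(u) = u^3 - 2u^2 - 8u = 0 at u = -2, 0, 4.
Second-derivative test with h''(u) = 3u^2 - 4u - 8: h''(-2) = 12 > 0 ⇒ local minimum; h''(0) = -8 < 0 ⇒ local maximum; h''(4) = 24 > 0 ⇒ local minimum.
So the local maximum value is h(0) = -3.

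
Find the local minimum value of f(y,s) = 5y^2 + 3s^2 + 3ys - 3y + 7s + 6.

-29/51

∂f/∂y = 10y + 3s - 3 = 0 and ∂f/∂s = 3y + 6s + 7 = 0, so (y, s) = (13/17, -79/51).
The Hessian has f_{yy} = 10, f_{ss} = 6, f_{ys} = 3, giving D = 51 > 0 with f_{yy} > 0, so the point is a local minimum.
f(13/17, -79/51) = -29/51.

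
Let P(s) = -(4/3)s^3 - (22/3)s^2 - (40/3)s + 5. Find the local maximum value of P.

1055/81

P'(s) = -4s^2 - (44/3)s - 40/3. Setting P'(s) = 0 gives s ∈ {-2, -5/3}.
P''(s) = -8s - 44/3. P''(-2) = 4/3 > 0 ⇒ local minimum; P''(-5/3) = -4/3 < 0 ⇒ local maximum.
Thus P has its local maximum at s = -5/3, with value 1055/81.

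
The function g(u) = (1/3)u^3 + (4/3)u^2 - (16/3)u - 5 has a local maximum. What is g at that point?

49/3

g'(u) = u^2 + (8/3)u - 16/3. Setting g'(u) = 0 gives u ∈ {-4, 4/3}.
Second-derivative test with g''(u) = 2u + 8/3: g''(-4) = -16/3 < 0 ⇒ local maximum; g''(4/3) = 16/3 > 0 ⇒ local minimum.
The local maximum is g(-4) = 49/3.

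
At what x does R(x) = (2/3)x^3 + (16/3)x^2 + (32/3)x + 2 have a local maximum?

R'(x) = 2x^2 + (32/3)x + 32/3 = 0 at x = -4, -4/3.
Since R''(x) = 4x + 32/3, we get R''(-4) = -16/3 < 0 ⇒ local maximum; R''(-4/3) = 16/3 > 0 ⇒ local minimum.
Thus R has its local maximum at x = -4, with value 2.

-4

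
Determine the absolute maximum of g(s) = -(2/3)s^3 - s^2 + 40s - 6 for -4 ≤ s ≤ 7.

286/3

Differentiating, g'(s) = -2s^2 - 2s + 40; whose only zero in [-4, 7] is s = 4.
Evaluating at the critical points and endpoints: g(-4) = -418/3,  g(4) = 286/3,  g(7) = -11/3.
So the maximum is g(4) = 286/3.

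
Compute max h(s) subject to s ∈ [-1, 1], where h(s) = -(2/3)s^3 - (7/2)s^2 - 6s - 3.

1/6

The derivative is -2s^2 - 7s - 6, which has no zeros in [-1, 1].
Compare values at every candidate in [-1, 1]: h(-1) = 1/6; h(1) = -79/6.
Hence the absolute maximum is 1/6 at s = -1.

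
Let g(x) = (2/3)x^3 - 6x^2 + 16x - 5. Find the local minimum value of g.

17/3

g'(x) = 2x^2 - 12x + 16 = 0 at x = 2, 4.
g''(x) = 4x - 12. g''(2) = -4 < 0 ⇒ local maximum; g''(4) = 4 > 0 ⇒ local minimum.
So the local minimum value is g(4) = 17/3.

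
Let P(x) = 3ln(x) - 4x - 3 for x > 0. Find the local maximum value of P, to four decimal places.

P'(x) = 3/x − 4 = 0 gives x = 3/4.
P''(x) = -3/x², which is negative for x > 0, so this is a local maximum.
P(3/4) = 3·ln(3/4) - 3 - 3 ≈ -6.8630.

-6.8630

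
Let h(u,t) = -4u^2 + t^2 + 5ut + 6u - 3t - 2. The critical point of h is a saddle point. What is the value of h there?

∂h/∂u = -8u + 5t + 6 = 0 and ∂h/∂t = 5u + 2t - 3 = 0, so (u, t) = (27/41, -6/41).
The Hessian has h_{uu} = -8, h_{tt} = 2, h_{ut} = 5, giving D = -41 < 0, so the point is a saddle point.
h(27/41, -6/41) = 8/41.

8/41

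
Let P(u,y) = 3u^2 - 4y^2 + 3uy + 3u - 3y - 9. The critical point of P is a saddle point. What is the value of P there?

-165/19

∂P/∂u = 6u + 3y + 3 = 0 and ∂P/∂y = 3u - 8y - 3 = 0, so (u, y) = (-5/19, -9/19).
The Hessian has P_{uu} = 6, P_{yy} = -8, P_{uy} = 3, giving D = -57 < 0, so the point is a saddle point.
P(-5/19, -9/19) = -165/19.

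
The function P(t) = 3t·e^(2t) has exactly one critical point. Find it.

-1/2

P'(t) = 3·e^(2t) + (3t)·2·e^(2t) = (6t + 3)·e^(2t). Since e^(2t) > 0, the only critical point is t = -1/2.
P''(-1/2) has the same sign as 6 > 0, so this is a local minimum.
P(-1/2) = (-3/2)·e^(-1) ≈ -0.5518.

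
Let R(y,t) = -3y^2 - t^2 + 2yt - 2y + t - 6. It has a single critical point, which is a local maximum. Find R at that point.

-45/8

∂R/∂y = -6y + 2t - 2 = 0 and ∂R/∂t = 2y - 2t + 1 = 0, so (y, t) = (-1/4, 1/4).
The Hessian has R_{yy} = -6, R_{tt} = -2, R_{yt} = 2, giving D = 8 > 0 with R_{yy} < 0, so the point is a local maximum.
R(-1/4, 1/4) = -45/8.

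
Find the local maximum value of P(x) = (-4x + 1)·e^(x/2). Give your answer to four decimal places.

P'(x) = (-4)·e^(x/2) + (-4x + 1)·(1/2)·e^(x/2) = (-2x - 7/2)·e^(x/2). Since e^(x/2) > 0, the only critical point is x = -7/4.
P''(-7/4) has the same sign as -2 < 0, so this is a local maximum.
P(-7/4) = (8)·e^(-7/8) ≈ 3.3349.

3.3349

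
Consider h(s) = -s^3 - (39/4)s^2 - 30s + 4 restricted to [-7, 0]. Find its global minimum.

Differentiating, h'(s) = -3s^2 - (39/2)s - 30; which vanishes at s = -4 and s = -5/2.
Evaluating at the critical points and endpoints: h(-7) = 317/4,  h(-4) = 32,  h(-5/2) = 539/16,  h(0) = 4.
Hence the absolute minimum is 4 at s = 0.

4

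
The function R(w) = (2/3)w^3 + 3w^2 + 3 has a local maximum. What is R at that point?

R'(w) = 2w^2 + 6w. Setting R'(w) = 0 gives w ∈ {-3, 0}.
Since R''(w) = 4w + 6, we get R''(-3) = -6 < 0 ⇒ local maximum; R''(0) = 6 > 0 ⇒ local minimum.
So the local maximum value is R(-3) = 12.

12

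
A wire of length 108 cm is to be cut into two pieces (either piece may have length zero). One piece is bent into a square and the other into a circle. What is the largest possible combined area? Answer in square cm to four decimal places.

928.1916

Let x be the length used for the square. Square side x/4; circle radius (108−x)/(2π).
A(x) = (x/4)² + π·((108−x)/(2π))² = x²/16 + (108−x)²/(4π) for 0 ≤ x ≤ 108. A'(x) = x/8 − (108−x)/(2π) = 0 gives x = 4·108/(π+4) ≈ 60.4907.
A'' > 0, so the interior critical point is a minimum; the maximum is at an endpoint. A(0) = 928.1916 and A(108) = 729.0000, so the largest area is 928.1916.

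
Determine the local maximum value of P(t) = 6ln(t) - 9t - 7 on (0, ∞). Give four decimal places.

P'(t) = 6/t − 9 = 0 gives t = 2/3.
P''(t) = -6/t², which is negative for t > 0, so this is a local maximum.
P(2/3) = 6·ln(2/3) - 6 - 7 ≈ -15.4328.

-15.4328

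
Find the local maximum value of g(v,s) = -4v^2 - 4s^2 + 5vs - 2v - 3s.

∂g/∂v = -8v + 5s - 2 = 0 and ∂g/∂s = 5v - 8s - 3 = 0, so (v, s) = (-31/39, -34/39).
The Hessian has g_{vv} = -8, g_{ss} = -8, g_{vs} = 5, giving D = 39 > 0 with g_{vv} < 0, so the point is a local maximum.
g(-31/39, -34/39) = 82/39.

82/39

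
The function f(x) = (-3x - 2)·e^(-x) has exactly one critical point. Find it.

f'(x) = (-3)·e^(-x) + (-3x - 2)·(-1)·e^(-x) = (3x - 1)·e^(-x). Since e^(-x) > 0, the only critical point is x = 1/3.
f''(1/3) has the same sign as 3 > 0, so this is a local minimum.
f(1/3) = (-3)·e^(-1/3) ≈ -2.1496.

1/3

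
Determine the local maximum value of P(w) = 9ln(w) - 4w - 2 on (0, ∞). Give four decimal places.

P'(w) = 9/w − 4 = 0 gives w = 9/4.
P''(w) = -9/w², which is negative for w > 0, so this is a local maximum.
P(9/4) = 9·ln(9/4) - 9 - 2 ≈ -3.7016.

-3.7016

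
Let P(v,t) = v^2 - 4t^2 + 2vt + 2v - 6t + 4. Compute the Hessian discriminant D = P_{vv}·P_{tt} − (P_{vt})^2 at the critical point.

∂P/∂v = 2v + 2t + 2 = 0 and ∂P/∂t = 2v - 8t - 6 = 0, so (v, t) = (-1/5, -4/5).
The Hessian has P_{vv} = 2, P_{tt} = -8, P_{vt} = 2, giving D = -20 < 0, so the point is a saddle point.
D = (2)·(-8) − (2)^2 = -20.

-20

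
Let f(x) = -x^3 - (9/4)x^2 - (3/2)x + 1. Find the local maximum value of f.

Critical points: f'(x) = -3x^2 - (9/2)x - 3/2 vanishes at x = -1, -1/2.
f''(x) = -6x - 9/2. f''(-1) = 3/2 > 0 ⇒ local minimum; f''(-1/2) = -3/2 < 0 ⇒ local maximum.
So the local maximum value is f(-1/2) = 21/16.

21/16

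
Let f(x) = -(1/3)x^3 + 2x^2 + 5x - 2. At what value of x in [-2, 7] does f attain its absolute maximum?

5

Differentiating, f'(x) = -x^2 + 4x + 5; which vanishes at x = -1 and x = 5.
Candidates: f(-2) = -4/3; f(-1) = -14/3; f(5) = 94/3; f(7) = 50/3.
So the maximum is f(5) = 94/3.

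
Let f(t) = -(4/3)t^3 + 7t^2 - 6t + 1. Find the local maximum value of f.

10

f'(t) = -4t^2 + 14t - 6. Setting f'(t) = 0 gives t ∈ {1/2, 3}.
Since f''(t) = -8t + 14, we get f''(1/2) = 10 > 0 ⇒ local minimum; f''(3) = -10 < 0 ⇒ local maximum.
The local maximum is f(3) = 10.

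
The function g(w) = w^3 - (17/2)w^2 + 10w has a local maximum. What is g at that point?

Critical points: g'(w) = 3w^2 - 17w + 10 vanishes at w = 2/3, 5.
g''(w) = 6w - 17. g''(2/3) = -13 < 0 ⇒ local maximum; g''(5) = 13 > 0 ⇒ local minimum.
The local maximum is g(2/3) = 86/27.

86/27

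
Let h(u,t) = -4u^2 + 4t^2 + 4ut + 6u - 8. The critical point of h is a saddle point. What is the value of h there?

-31/5

∂h/∂u = -8u + 4t + 6 = 0 and ∂h/∂t = 4u + 8t = 0, so (u, t) = (3/5, -3/10).
The Hessian has h_{uu} = -8, h_{tt} = 8, h_{ut} = 4, giving D = -80 < 0, so the point is a saddle point.
h(3/5, -3/10) = -31/5.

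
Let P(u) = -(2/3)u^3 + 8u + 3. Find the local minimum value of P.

-23/3

P'(u) = -2u^2 + 8. Setting P'(u) = 0 gives u ∈ {-2, 2}.
Second-derivative test with P''(u) = -4u: P''(-2) = 8 > 0 ⇒ local minimum; P''(2) = -8 < 0 ⇒ local maximum.
The local minimum is P(-2) = -23/3.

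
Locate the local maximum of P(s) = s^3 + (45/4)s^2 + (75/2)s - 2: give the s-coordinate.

Critical points: P'(s) = 3s^2 + (45/2)s + 75/2 vanishes at s = -5, -5/2.
P''(s) = 6s + 45/2. P''(-5) = -15/2 < 0 ⇒ local maximum; P''(-5/2) = 15/2 > 0 ⇒ local minimum.
The local maximum is P(-5) = -133/4.

-5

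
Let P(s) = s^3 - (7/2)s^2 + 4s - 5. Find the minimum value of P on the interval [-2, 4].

P'(s) = 3s^2 - 7s + 4, which vanishes at s = 1 and s = 4/3.
Candidates: P(-2) = -35, P(1) = -7/2, P(4/3) = -95/27, P(4) = 19.
Hence the absolute minimum is -35 at s = -2.

-35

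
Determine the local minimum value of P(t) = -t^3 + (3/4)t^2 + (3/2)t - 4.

-71/16

Critical points: P'(t) = -3t^2 + (3/2)t + 3/2 vanishes at t = -1/2, 1.
Second-derivative test with P''(t) = -6t + 3/2: P''(-1/2) = 9/2 > 0 ⇒ local minimum; P''(1) = -9/2 < 0 ⇒ local maximum.
Thus P has its local minimum at t = -1/2, with value -71/16.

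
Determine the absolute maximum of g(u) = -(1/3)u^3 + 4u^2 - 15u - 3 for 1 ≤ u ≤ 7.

Differentiating, g'(u) = -u^2 + 8u - 15; which vanishes at u = 3 and u = 5.
Compare values at every candidate in [1, 7]: g(1) = -43/3; g(3) = -21; g(5) = -59/3; g(7) = -79/3.
So the maximum is g(1) = -43/3.

-43/3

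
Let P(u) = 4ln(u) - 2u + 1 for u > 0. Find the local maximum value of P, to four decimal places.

-0.2274

P'(u) = 4/u − 2 = 0 gives u = 2.
P''(u) = -4/u², which is negative for u > 0, so this is a local maximum.
P(2) = 4·ln(2) - 4 + 1 ≈ -0.2274.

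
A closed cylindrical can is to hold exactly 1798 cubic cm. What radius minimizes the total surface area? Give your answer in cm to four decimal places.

With radius r and height h, πr²h = 1798 so h = 1798/(πr²), and S(r) = 2πr² + 2πrh = 2πr² + 2·1798/r.
S'(r) = 4πr − 2·1798/r² = 0 ⇒ r³ = 1798/(2π), so r ≈ 6.5898 and h = 2r ≈ 13.1795.
S''(r) = 4π + 4·1798/r³ > 0, so this is the minimum; S ≈ 818.5421.

6.5898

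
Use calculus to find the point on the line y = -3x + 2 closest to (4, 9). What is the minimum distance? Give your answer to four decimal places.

Minimize D(x)^2 = (x - 4)^2 + (-3x - 7)^2.
d/dx[D^2] = 2(x - 4) + 2·(-3)·(-3x - 7) = 0 ⇒ x = -17/10.
Then y = 71/10 and the distance is √(361/10) ≈ 6.0083.

6.0083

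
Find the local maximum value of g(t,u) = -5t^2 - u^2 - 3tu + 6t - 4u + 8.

276/11

∂g/∂t = -10t - 3u + 6 = 0 and ∂g/∂u = -3t - 2u - 4 = 0, so (t, u) = (24/11, -58/11).
The Hessian has g_{tt} = -10, g_{uu} = -2, g_{tu} = -3, giving D = 11 > 0 with g_{tt} < 0, so the point is a local maximum.
g(24/11, -58/11) = 276/11.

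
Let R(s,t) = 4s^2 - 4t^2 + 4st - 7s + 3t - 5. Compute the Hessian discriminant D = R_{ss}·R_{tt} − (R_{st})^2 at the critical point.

∂R/∂s = 8s + 4t - 7 = 0 and ∂R/∂t = 4s - 8t + 3 = 0, so (s, t) = (11/20, 13/20).
The Hessian has R_{ss} = 8, R_{tt} = -8, R_{st} = 4, giving D = -80 < 0, so the point is a saddle point.
D = (8)·(-8) − (4)^2 = -80.

-80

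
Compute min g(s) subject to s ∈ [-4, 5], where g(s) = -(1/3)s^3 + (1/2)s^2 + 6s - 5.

Differentiating, g'(s) = -s^2 + s + 6; which vanishes at s = -2 and s = 3.
Candidates: g(-4) = 1/3, g(-2) = -37/3, g(3) = 17/2, g(5) = -25/6.
Hence the absolute minimum is -37/3 at s = -2.

-37/3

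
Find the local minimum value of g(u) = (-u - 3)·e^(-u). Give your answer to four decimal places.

g'(u) = (-1)·e^(-u) + (-u - 3)·(-1)·e^(-u) = (u + 2)·e^(-u). Since e^(-u) > 0, the only critical point is u = -2.
g''(-2) has the same sign as 1 > 0, so this is a local minimum.
g(-2) = (-1)·e^(2) ≈ -7.3891.

-7.3891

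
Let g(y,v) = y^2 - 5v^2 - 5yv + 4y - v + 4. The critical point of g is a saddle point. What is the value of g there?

∂g/∂y = 2y - 5v + 4 = 0 and ∂g/∂v = -5y - 10v - 1 = 0, so (y, v) = (-1, 2/5).
The Hessian has g_{yy} = 2, g_{vv} = -10, g_{yv} = -5, giving D = -45 < 0, so the point is a saddle point.
g(-1, 2/5) = 9/5.

9/5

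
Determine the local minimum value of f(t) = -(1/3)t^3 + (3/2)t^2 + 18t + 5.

f'(t) = -t^2 + 3t + 18 = 0 at t = -3, 6.
Second-derivative test with f''(t) = -2t + 3: f''(-3) = 9 > 0 ⇒ local minimum; f''(6) = -9 < 0 ⇒ local maximum.
Thus f has its local minimum at t = -3, with value -53/2.

-53/2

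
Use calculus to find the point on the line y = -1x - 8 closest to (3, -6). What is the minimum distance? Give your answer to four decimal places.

Minimize D(x)^2 = (x - 3)^2 + (-x - 2)^2.
d/dx[D^2] = 2(x - 3) + 2·(-1)·(-x - 2) = 0 ⇒ x = 1/2.
Then y = -17/2 and the distance is √(25/2) ≈ 3.5355.

3.5355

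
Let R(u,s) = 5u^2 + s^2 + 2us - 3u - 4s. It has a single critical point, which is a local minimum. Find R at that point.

∂R/∂u = 10u + 2s - 3 = 0 and ∂R/∂s = 2u + 2s - 4 = 0, so (u, s) = (-1/8, 17/8).
The Hessian has R_{uu} = 10, R_{ss} = 2, R_{us} = 2, giving D = 16 > 0 with R_{uu} > 0, so the point is a local minimum.
R(-1/8, 17/8) = -65/16.

-65/16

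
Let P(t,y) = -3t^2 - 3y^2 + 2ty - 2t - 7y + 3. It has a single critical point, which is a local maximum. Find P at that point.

∂P/∂t = -6t + 2y - 2 = 0 and ∂P/∂y = 2t - 6y - 7 = 0, so (t, y) = (-13/16, -23/16).
The Hessian has P_{tt} = -6, P_{yy} = -6, P_{ty} = 2, giving D = 32 > 0 with P_{tt} < 0, so the point is a local maximum.
P(-13/16, -23/16) = 283/32.

283/32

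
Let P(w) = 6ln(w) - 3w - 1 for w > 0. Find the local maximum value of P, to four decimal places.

-2.8411

P'(w) = 6/w − 3 = 0 gives w = 2.
P''(w) = -6/w², which is negative for w > 0, so this is a local maximum.
P(2) = 6·ln(2) - 6 - 1 ≈ -2.8411.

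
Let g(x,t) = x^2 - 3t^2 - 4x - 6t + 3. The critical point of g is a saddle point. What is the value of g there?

2

∂g/∂x = 2x - 4 = 0 and ∂g/∂t = -6t - 6 = 0, so (x, t) = (2, -1).
The Hessian has g_{xx} = 2, g_{tt} = -6, g_{xt} = 0, giving D = -12 < 0, so the point is a saddle point.
g(2, -1) = 2.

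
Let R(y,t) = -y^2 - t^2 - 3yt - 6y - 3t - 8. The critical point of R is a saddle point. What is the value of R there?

-31/5

∂R/∂y = -2y - 3t - 6 = 0 and ∂R/∂t = -3y - 2t - 3 = 0, so (y, t) = (3/5, -12/5).
The Hessian has R_{yy} = -2, R_{tt} = -2, R_{yt} = -3, giving D = -5 < 0, so the point is a saddle point.
R(3/5, -12/5) = -31/5.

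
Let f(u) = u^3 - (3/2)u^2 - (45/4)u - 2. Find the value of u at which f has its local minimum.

5/2

Critical points: f'(u) = 3u^2 - 3u - 45/4 vanishes at u = -3/2, 5/2.
Since f''(u) = 6u - 3, we get f''(-3/2) = -12 < 0 ⇒ local maximum; f''(5/2) = 12 > 0 ⇒ local minimum.
So the local minimum value is f(5/2) = -191/8.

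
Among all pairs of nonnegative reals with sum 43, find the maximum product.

With x + y = 43, the product is P(x) = x(43 − x).
P'(x) = 43 − 2x = 0 gives x = 43/2; P'' = −2 < 0, so this is the maximum.
P = 43/2·43/2 = 1849/4.

1849/4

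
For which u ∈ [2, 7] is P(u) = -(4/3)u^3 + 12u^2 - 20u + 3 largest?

5

The derivative is -4u^2 + 24u - 20, whose only zero in [2, 7] is u = 5.
Evaluating at the critical points and endpoints: P(2) = 1/3,  P(5) = 109/3,  P(7) = -19/3.
The maximum over the interval is 109/3, attained at u = 5.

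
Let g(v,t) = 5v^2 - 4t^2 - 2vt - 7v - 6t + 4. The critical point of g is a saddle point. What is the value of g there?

∂g/∂v = 10v - 2t - 7 = 0 and ∂g/∂t = -2v - 8t - 6 = 0, so (v, t) = (11/21, -37/42).
The Hessian has g_{vv} = 10, g_{tt} = -8, g_{vt} = -2, giving D = -84 < 0, so the point is a saddle point.
g(11/21, -37/42) = 101/21.

101/21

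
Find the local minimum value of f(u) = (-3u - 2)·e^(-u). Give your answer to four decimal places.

-2.1496

Differentiating with the product rule gives f'(u) = (3u - 1)·e^(-u). Since e^(-u) > 0, the only critical point is u = 1/3.
f''(1/3) has the same sign as 3 > 0, so this is a local minimum.
f(1/3) = (-3)·e^(-1/3) ≈ -2.1496.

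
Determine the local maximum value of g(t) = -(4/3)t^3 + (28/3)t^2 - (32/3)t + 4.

g'(t) = -4t^2 + (56/3)t - 32/3. Setting g'(t) = 0 gives t ∈ {2/3, 4}.
Since g''(t) = -8t + 56/3, we get g''(2/3) = 40/3 > 0 ⇒ local minimum; g''(4) = -40/3 < 0 ⇒ local maximum.
So the local maximum value is g(4) = 76/3.

76/3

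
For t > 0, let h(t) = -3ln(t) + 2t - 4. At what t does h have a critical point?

3/2

h'(t) = -3/t + 2 = 0 gives t = 3/2.
h''(t) = 3/t², which is positive for t > 0, so this is a local minimum.
h(3/2) = -3·ln(3/2) + 3 - 4 ≈ -2.2164.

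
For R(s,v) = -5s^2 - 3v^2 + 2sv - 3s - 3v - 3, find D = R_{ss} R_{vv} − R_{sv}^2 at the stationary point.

56

∂R/∂s = -10s + 2v - 3 = 0 and ∂R/∂v = 2s - 6v - 3 = 0, so (s, v) = (-3/7, -9/14).
The Hessian has R_{ss} = -10, R_{vv} = -6, R_{sv} = 2, giving D = 56 > 0 with R_{ss} < 0, so the point is a local maximum.
D = (-10)·(-6) − (2)^2 = 56.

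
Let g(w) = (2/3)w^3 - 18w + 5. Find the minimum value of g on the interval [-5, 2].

g'(w) = 2w^2 - 18, whose only zero in [-5, 2] is w = -3.
Candidates: g(-5) = 35/3, g(-3) = 41, g(2) = -77/3.
So the minimum is g(2) = -77/3.

-77/3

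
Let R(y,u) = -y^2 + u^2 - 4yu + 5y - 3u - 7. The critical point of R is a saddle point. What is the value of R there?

-46/5

∂R/∂y = -2y - 4u + 5 = 0 and ∂R/∂u = -4y + 2u - 3 = 0, so (y, u) = (-1/10, 13/10).
The Hessian has R_{yy} = -2, R_{uu} = 2, R_{yu} = -4, giving D = -20 < 0, so the point is a saddle point.
R(-1/10, 13/10) = -46/5.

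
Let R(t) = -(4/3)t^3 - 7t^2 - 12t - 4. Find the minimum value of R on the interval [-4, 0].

-4

The derivative is -4t^2 - 14t - 12, which vanishes at t = -2 and t = -3/2.
Candidates: R(-4) = 52/3, R(-2) = 8/3, R(-3/2) = 11/4, R(0) = -4.
Hence the absolute minimum is -4 at t = 0.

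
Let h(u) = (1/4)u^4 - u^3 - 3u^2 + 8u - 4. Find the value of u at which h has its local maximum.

h'(u) = u^3 - 3u^2 - 6u + 8 = 0 at u = -2, 1, 4.
h''(u) = 3u^2 - 6u - 6. h''(-2) = 18 > 0 ⇒ local minimum; h''(1) = -9 < 0 ⇒ local maximum; h''(4) = 18 > 0 ⇒ local minimum.
Thus h has its local maximum at u = 1, with value 1/4.

1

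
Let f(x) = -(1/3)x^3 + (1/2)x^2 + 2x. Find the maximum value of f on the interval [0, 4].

10/3

The derivative is -x^2 + x + 2, whose only zero in [0, 4] is x = 2.
Compare values at every candidate in [0, 4]: f(0) = 0,  f(2) = 10/3,  f(4) = -16/3.
The maximum over the interval is 10/3, attained at x = 2.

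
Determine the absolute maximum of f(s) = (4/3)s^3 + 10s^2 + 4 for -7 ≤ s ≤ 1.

f'(s) = 4s^2 + 20s, which vanishes at s = -5 and s = 0.
Compare values at every candidate in [-7, 1]: f(-7) = 110/3,  f(-5) = 262/3,  f(0) = 4,  f(1) = 46/3.
The maximum over the interval is 262/3, attained at s = -5.

262/3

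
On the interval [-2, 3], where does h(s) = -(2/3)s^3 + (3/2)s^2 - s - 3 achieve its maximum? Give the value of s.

h'(s) = -2s^2 + 3s - 1, which vanishes at s = 1/2 and s = 1.
Candidates: h(-2) = 31/3; h(1/2) = -77/24; h(1) = -19/6; h(3) = -21/2.
So the maximum is h(-2) = 31/3.

-2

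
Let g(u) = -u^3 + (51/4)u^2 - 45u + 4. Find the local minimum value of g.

-711/16

g'(u) = -3u^2 + (51/2)u - 45. Setting g'(u) = 0 gives u ∈ {5/2, 6}.
g''(u) = -6u + 51/2. g''(5/2) = 21/2 > 0 ⇒ local minimum; g''(6) = -21/2 < 0 ⇒ local maximum.
So the local minimum value is g(5/2) = -711/16.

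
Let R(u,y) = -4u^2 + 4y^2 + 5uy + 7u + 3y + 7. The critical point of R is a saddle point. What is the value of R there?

678/89

∂R/∂u = -8u + 5y + 7 = 0 and ∂R/∂y = 5u + 8y + 3 = 0, so (u, y) = (41/89, -59/89).
The Hessian has R_{uu} = -8, R_{yy} = 8, R_{uy} = 5, giving D = -89 < 0, so the point is a saddle point.
R(41/89, -59/89) = 678/89.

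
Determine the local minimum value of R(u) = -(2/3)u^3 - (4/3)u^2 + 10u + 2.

R'(u) = -2u^2 - (8/3)u + 10 = 0 at u = -3, 5/3.
R''(u) = -4u - 8/3. R''(-3) = 28/3 > 0 ⇒ local minimum; R''(5/3) = -28/3 < 0 ⇒ local maximum.
Thus R has its local minimum at u = -3, with value -22.

-22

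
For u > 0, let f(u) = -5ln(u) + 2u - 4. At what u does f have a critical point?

f'(u) = -5/u + 2 = 0 gives u = 5/2.
f''(u) = 5/u², which is positive for u > 0, so this is a local minimum.
f(5/2) = -5·ln(5/2) + 5 - 4 ≈ -3.5815.

5/2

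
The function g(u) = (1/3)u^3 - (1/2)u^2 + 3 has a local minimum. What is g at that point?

Critical points: g'(u) = u^2 - u vanishes at u = 0, 1.
Since g''(u) = 2u - 1, we get g''(0) = -1 < 0 ⇒ local maximum; g''(1) = 1 > 0 ⇒ local minimum.
Thus g has its local minimum at u = 1, with value 17/6.

17/6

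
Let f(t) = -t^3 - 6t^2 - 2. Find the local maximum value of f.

-2

f'(t) = -3t^2 - 12t = 0 at t = -4, 0.
Since f''(t) = -6t - 12, we get f''(-4) = 12 > 0 ⇒ local minimum; f''(0) = -12 < 0 ⇒ local maximum.
So the local maximum value is f(0) = -2.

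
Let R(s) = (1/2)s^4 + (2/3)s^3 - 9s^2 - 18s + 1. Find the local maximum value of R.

59/6

R'(s) = 2s^3 + 2s^2 - 18s - 18. Setting R'(s) = 0 gives s ∈ {-3, -1, 3}.
Since R''(s) = 6s^2 + 4s - 18, we get R''(-3) = 24 > 0 ⇒ local minimum; R''(-1) = -16 < 0 ⇒ local maximum; R''(3) = 48 > 0 ⇒ local minimum.
So the local maximum value is R(-1) = 59/6.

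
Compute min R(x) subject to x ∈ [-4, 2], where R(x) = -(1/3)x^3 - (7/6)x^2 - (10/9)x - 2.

Differentiating, R'(x) = -x^2 - (7/3)x - 10/9; which vanishes at x = -5/3 and x = -2/3.
Candidates: R(-4) = 46/9, R(-5/3) = -299/162, R(-2/3) = -136/81, R(2) = -104/9.
The minimum over the interval is -104/9, attained at x = 2.

-104/9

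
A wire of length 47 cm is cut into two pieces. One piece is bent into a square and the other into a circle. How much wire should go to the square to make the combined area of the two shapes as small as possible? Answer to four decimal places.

26.3247

Let x be the length used for the square. Square side x/4; circle radius (47−x)/(2π).
A(x) = (x/4)² + π·((47−x)/(2π))² = x²/16 + (47−x)²/(4π) for 0 ≤ x ≤ 47. A'(x) = x/8 − (47−x)/(2π) = 0 gives x = 4·47/(π+4) ≈ 26.3247.
A'' = 1/8 + 1/(2π) > 0, so this gives the minimum combined area; x ≈ 26.3247 cm to the square.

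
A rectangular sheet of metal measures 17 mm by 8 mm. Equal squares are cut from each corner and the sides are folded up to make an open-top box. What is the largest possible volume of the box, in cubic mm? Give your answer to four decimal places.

106.3559

With cut size x, the volume is V(x) = x(17 − 2x)(8 − 2x) for 0 < x < 4.
V'(x) = 12x^2 − 100x + 136. Setting V'(x) = 0 gives x ≈ 1.7115 (the root in (0, 4)).
V''(x) = 24x − 100 is negative there, so this is the maximum; V ≈ 106.3559.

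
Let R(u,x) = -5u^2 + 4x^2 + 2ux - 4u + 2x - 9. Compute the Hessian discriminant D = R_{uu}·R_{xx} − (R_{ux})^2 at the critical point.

-84

∂R/∂u = -10u + 2x - 4 = 0 and ∂R/∂x = 2u + 8x + 2 = 0, so (u, x) = (-3/7, -1/7).
The Hessian has R_{uu} = -10, R_{xx} = 8, R_{ux} = 2, giving D = -84 < 0, so the point is a saddle point.
D = (-10)·(8) − (2)^2 = -84.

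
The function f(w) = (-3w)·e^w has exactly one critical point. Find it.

By the product rule, f'(w) = (-3w - 3)·e^w. Since e^w > 0, the only critical point is w = -1.
f''(-1) has the same sign as -3 < 0, so this is a local maximum.
f(-1) = (3)·e^(-1) ≈ 1.1036.

-1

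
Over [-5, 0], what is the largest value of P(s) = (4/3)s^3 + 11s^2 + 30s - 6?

The derivative is 4s^2 + 22s + 30, which vanishes at s = -3 and s = -5/2.
Evaluating at the critical points and endpoints: P(-5) = -143/3; P(-3) = -33; P(-5/2) = -397/12; P(0) = -6.
Hence the absolute maximum is -6 at s = 0.

-6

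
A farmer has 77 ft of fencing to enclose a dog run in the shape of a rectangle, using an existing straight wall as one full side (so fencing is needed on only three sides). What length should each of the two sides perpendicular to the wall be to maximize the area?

Let the sides perpendicular to the wall have length x and the parallel side y, so 2x + y = 77 and the area is A = xy = x(77 − 2x).
A'(x) = 77 − 4x = 0 gives x = 77/4, and A''(x) = −4 < 0 confirms a maximum.
Then y = 77 − 2·77/4 = 77/2 and A = 5929/8.

77/4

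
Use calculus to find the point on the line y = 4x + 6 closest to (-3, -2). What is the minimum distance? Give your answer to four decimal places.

Minimize D(x)^2 = (x + 3)^2 + (4x + 8)^2.
d/dx[D^2] = 2(x + 3) + 2·4·(4x + 8) = 0 ⇒ x = -35/17.
Then y = -38/17 and the distance is √(16/17) ≈ 0.9701.

0.9701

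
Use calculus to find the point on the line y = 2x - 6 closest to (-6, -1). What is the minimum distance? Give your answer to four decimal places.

7.6026

Minimize D(x)^2 = (x + 6)^2 + (2x - 5)^2.
d/dx[D^2] = 2(x + 6) + 2·2·(2x - 5) = 0 ⇒ x = 4/5.
Then y = -22/5 and the distance is √(289/5) ≈ 7.6026.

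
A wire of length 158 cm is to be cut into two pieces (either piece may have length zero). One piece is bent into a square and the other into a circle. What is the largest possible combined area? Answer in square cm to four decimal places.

1986.5720

Let x be the length used for the square. Square side x/4; circle radius (158−x)/(2π).
A(x) = (x/4)² + π·((158−x)/(2π))² = x²/16 + (158−x)²/(4π) for 0 ≤ x ≤ 158. A'(x) = x/8 − (158−x)/(2π) = 0 gives x = 4·158/(π+4) ≈ 88.4957.
A'' > 0, so the interior critical point is a minimum; the maximum is at an endpoint. A(0) = 1986.5720 and A(158) = 1560.2500, so the largest area is 1986.5720.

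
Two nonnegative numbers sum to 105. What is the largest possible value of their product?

With x + y = 105, the product is P(x) = x(105 − x).
P'(x) = 105 − 2x = 0 gives x = 105/2; P'' = −2 < 0, so this is the maximum.
P = 105/2·105/2 = 11025/4.

11025/4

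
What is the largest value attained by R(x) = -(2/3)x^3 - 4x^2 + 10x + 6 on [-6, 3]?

The derivative is -2x^2 - 8x + 10, which vanishes at x = -5 and x = 1.
Compare values at every candidate in [-6, 3]: R(-6) = -54; R(-5) = -182/3; R(1) = 34/3; R(3) = -18.
The maximum over the interval is 34/3, attained at x = 1.

34/3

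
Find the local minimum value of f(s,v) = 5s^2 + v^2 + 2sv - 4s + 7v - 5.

∂f/∂s = 10s + 2v - 4 = 0 and ∂f/∂v = 2s + 2v + 7 = 0, so (s, v) = (11/8, -39/8).
The Hessian has f_{ss} = 10, f_{vv} = 2, f_{sv} = 2, giving D = 16 > 0 with f_{ss} > 0, so the point is a local minimum.
f(11/8, -39/8) = -397/16.

-397/16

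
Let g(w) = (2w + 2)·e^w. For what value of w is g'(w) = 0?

-2

g'(w) = 2·e^w + (2w + 2)·1·e^w = (2w + 4)·e^w. Since e^w > 0, the only critical point is w = -2.
g''(-2) has the same sign as 2 > 0, so this is a local minimum.
g(-2) = (-2)·e^(-2) ≈ -0.2707.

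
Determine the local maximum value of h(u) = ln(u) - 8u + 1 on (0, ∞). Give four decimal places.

-2.0794

h'(u) = 1/u − 8 = 0 gives u = 1/8.
h''(u) = -1/u², which is negative for u > 0, so this is a local maximum.
h(1/8) = 1·ln(1/8) - 1 + 1 ≈ -2.0794.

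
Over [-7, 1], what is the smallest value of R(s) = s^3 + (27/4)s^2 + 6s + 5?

-197/4

The derivative is 3s^2 + (27/2)s + 6, which vanishes at s = -4 and s = -1/2.
Compare values at every candidate in [-7, 1]: R(-7) = -197/4, R(-4) = 25, R(-1/2) = 57/16, R(1) = 75/4.
The minimum over the interval is -197/4, attained at s = -7.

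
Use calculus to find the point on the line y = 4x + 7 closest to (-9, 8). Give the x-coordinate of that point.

Minimize D(x)^2 = (x + 9)^2 + (4x - 1)^2.
d/dx[D^2] = 2(x + 9) + 2·4·(4x - 1) = 0 ⇒ x = -5/17.
Then y = 99/17 and the distance is √(1369/17) ≈ 8.9738.

-5/17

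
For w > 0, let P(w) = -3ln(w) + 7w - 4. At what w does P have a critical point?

P'(w) = -3/w + 7 = 0 gives w = 3/7.
P''(w) = 3/w², which is positive for w > 0, so this is a local minimum.
P(3/7) = -3·ln(3/7) + 3 - 4 ≈ 1.5419.

3/7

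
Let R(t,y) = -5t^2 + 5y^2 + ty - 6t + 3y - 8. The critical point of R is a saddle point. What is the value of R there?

∂R/∂t = -10t + y - 6 = 0 and ∂R/∂y = t + 10y + 3 = 0, so (t, y) = (-63/101, -24/101).
The Hessian has R_{tt} = -10, R_{yy} = 10, R_{ty} = 1, giving D = -101 < 0, so the point is a saddle point.
R(-63/101, -24/101) = -655/101.

-655/101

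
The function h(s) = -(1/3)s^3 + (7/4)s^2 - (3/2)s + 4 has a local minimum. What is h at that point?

175/48

h'(s) = -s^2 + (7/2)s - 3/2. Setting h'(s) = 0 gives s ∈ {1/2, 3}.
Second-derivative test with h''(s) = -2s + 7/2: h''(1/2) = 5/2 > 0 ⇒ local minimum; h''(3) = -5/2 < 0 ⇒ local maximum.
Thus h has its local minimum at s = 1/2, with value 175/48.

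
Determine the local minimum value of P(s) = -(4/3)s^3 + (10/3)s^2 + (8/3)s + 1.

Critical points: P'(s) = -4s^2 + (20/3)s + 8/3 vanishes at s = -1/3, 2.
P''(s) = -8s + 20/3. P''(-1/3) = 28/3 > 0 ⇒ local minimum; P''(2) = -28/3 < 0 ⇒ local maximum.
The local minimum is P(-1/3) = 43/81.

43/81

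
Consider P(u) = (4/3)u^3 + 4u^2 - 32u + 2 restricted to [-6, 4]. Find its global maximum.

Differentiating, P'(u) = 4u^2 + 8u - 32; which vanishes at u = -4 and u = 2.
Candidates: P(-6) = 50; P(-4) = 326/3; P(2) = -106/3; P(4) = 70/3.
So the maximum is P(-4) = 326/3.

326/3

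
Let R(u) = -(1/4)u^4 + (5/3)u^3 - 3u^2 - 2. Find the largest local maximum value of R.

-2

R'(u) = -u^3 + 5u^2 - 6u. Setting R'(u) = 0 gives u ∈ {0, 2, 3}.
R''(u) = -3u^2 + 10u - 6. R''(0) = -6 < 0 ⇒ local maximum; R''(2) = 2 > 0 ⇒ local minimum; R''(3) = -3 < 0 ⇒ local maximum.
The largest local maximum is R(0) = -2.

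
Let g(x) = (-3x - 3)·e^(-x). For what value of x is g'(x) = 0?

0

g'(x) = (-3)·e^(-x) + (-3x - 3)·(-1)·e^(-x) = (3x)·e^(-x). Since e^(-x) > 0, the only critical point is x = 0.
g''(0) has the same sign as 3 > 0, so this is a local minimum.
g(0) = (-3)·e^(0) ≈ -3.0000.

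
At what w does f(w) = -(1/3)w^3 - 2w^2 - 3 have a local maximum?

Critical points: f'(w) = -w^2 - 4w vanishes at w = -4, 0.
Since f''(w) = -2w - 4, we get f''(-4) = 4 > 0 ⇒ local minimum; f''(0) = -4 < 0 ⇒ local maximum.
So the local maximum value is f(0) = -3.

0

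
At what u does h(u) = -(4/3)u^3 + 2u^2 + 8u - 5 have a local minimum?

-1

h'(u) = -4u^2 + 4u + 8 = 0 at u = -1, 2.
Since h''(u) = -8u + 4, we get h''(-1) = 12 > 0 ⇒ local minimum; h''(2) = -12 < 0 ⇒ local maximum.
The local minimum is h(-1) = -29/3.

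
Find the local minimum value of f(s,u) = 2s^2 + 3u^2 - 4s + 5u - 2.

∂f/∂s = 4s - 4 = 0 and ∂f/∂u = 6u + 5 = 0, so (s, u) = (1, -5/6).
The Hessian has f_{ss} = 4, f_{uu} = 6, f_{su} = 0, giving D = 24 > 0 with f_{ss} > 0, so the point is a local minimum.
f(1, -5/6) = -73/12.

-73/12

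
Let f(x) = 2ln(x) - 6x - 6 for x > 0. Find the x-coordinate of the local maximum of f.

f'(x) = 2/x − 6 = 0 gives x = 1/3.
f''(x) = -2/x², which is negative for x > 0, so this is a local maximum.
f(1/3) = 2·ln(1/3) - 2 - 6 ≈ -10.1972.

1/3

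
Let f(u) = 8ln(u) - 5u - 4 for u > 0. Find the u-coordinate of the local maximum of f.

f'(u) = 8/u − 5 = 0 gives u = 8/5.
f''(u) = -8/u², which is negative for u > 0, so this is a local maximum.
f(8/5) = 8·ln(8/5) - 8 - 4 ≈ -8.2400.

8/5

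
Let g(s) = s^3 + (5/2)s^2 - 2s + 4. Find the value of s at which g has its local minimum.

g'(s) = 3s^2 + 5s - 2. Setting g'(s) = 0 gives s ∈ {-2, 1/3}.
g''(s) = 6s + 5. g''(-2) = -7 < 0 ⇒ local maximum; g''(1/3) = 7 > 0 ⇒ local minimum.
The local minimum is g(1/3) = 197/54.

1/3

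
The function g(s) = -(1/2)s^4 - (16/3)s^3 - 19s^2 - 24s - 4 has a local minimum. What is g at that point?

Critical points: g'(s) = -2s^3 - 16s^2 - 38s - 24 vanishes at s = -4, -3, -1.
Since g''(s) = -6s^2 - 32s - 38, we get g''(-4) = -6 < 0 ⇒ local maximum; g''(-3) = 4 > 0 ⇒ local minimum; g''(-1) = -12 < 0 ⇒ local maximum.
So the local minimum value is g(-3) = 1/2.

1/2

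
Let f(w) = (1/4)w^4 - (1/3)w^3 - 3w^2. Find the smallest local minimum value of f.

-63/4

f'(w) = w^3 - w^2 - 6w. Setting f'(w) = 0 gives w ∈ {-2, 0, 3}.
f''(w) = 3w^2 - 2w - 6. f''(-2) = 10 > 0 ⇒ local minimum; f''(0) = -6 < 0 ⇒ local maximum; f''(3) = 15 > 0 ⇒ local minimum.
Thus f has its smallest local minimum at w = 3, with value -63/4.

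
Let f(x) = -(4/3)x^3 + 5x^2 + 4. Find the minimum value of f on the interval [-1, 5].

The derivative is -4x^2 + 10x, which vanishes at x = 0 and x = 5/2.
Candidates: f(-1) = 31/3,  f(0) = 4,  f(5/2) = 173/12,  f(5) = -113/3.
So the minimum is f(5) = -113/3.

-113/3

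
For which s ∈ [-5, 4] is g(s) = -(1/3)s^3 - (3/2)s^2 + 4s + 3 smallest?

4

The derivative is -s^2 - 3s + 4, which vanishes at s = -4 and s = 1.
Evaluating at the critical points and endpoints: g(-5) = -77/6; g(-4) = -47/3; g(1) = 31/6; g(4) = -79/3.
So the minimum is g(4) = -79/3.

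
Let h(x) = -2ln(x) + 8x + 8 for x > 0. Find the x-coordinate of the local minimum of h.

1/4

h'(x) = -2/x + 8 = 0 gives x = 1/4.
h''(x) = 2/x², which is positive for x > 0, so this is a local minimum.
h(1/4) = -2·ln(1/4) + 2 + 8 ≈ 12.7726.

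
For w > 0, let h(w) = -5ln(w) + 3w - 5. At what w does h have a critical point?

5/3

h'(w) = -5/w + 3 = 0 gives w = 5/3.
h''(w) = 5/w², which is positive for w > 0, so this is a local minimum.
h(5/3) = -5·ln(5/3) + 5 - 5 ≈ -2.5541.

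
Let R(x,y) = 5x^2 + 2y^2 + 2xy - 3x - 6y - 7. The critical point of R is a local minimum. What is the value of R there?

∂R/∂x = 10x + 2y - 3 = 0 and ∂R/∂y = 2x + 4y - 6 = 0, so (x, y) = (0, 3/2).
The Hessian has R_{xx} = 10, R_{yy} = 4, R_{xy} = 2, giving D = 36 > 0 with R_{xx} > 0, so the point is a local minimum.
R(0, 3/2) = -23/2.

-23/2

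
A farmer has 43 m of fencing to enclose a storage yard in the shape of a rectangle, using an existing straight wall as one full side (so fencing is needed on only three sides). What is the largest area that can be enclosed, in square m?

Let the sides perpendicular to the wall have length x and the parallel side y, so 2x + y = 43 and the area is A = xy = x(43 − 2x).
A'(x) = 43 − 4x = 0 gives x = 43/4, and A''(x) = −4 < 0 confirms a maximum.
Then y = 43 − 2·43/4 = 43/2 and A = 1849/8.

1849/8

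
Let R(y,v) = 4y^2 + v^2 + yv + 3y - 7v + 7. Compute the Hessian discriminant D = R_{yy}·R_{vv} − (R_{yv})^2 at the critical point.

∂R/∂y = 8y + v + 3 = 0 and ∂R/∂v = y + 2v - 7 = 0, so (y, v) = (-13/15, 59/15).
The Hessian has R_{yy} = 8, R_{vv} = 2, R_{yv} = 1, giving D = 15 > 0 with R_{yy} > 0, so the point is a local minimum.
D = (8)·(2) − (1)^2 = 15.

15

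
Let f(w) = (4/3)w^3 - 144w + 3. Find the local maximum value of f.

579

f'(w) = 4w^2 - 144 = 0 at w = -6, 6.
Second-derivative test with f''(w) = 8w: f''(-6) = -48 < 0 ⇒ local maximum; f''(6) = 48 > 0 ⇒ local minimum.
Thus f has its local maximum at w = -6, with value 579.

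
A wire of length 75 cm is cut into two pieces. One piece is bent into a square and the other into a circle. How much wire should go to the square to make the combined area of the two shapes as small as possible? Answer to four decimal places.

42.0074

Let x be the length used for the square. Square side x/4; circle radius (75−x)/(2π).
A(x) = (x/4)² + π·((75−x)/(2π))² = x²/16 + (75−x)²/(4π) for 0 ≤ x ≤ 75. A'(x) = x/8 − (75−x)/(2π) = 0 gives x = 4·75/(π+4) ≈ 42.0074.
A'' = 1/8 + 1/(2π) > 0, so this gives the minimum combined area; x ≈ 42.0074 cm to the square.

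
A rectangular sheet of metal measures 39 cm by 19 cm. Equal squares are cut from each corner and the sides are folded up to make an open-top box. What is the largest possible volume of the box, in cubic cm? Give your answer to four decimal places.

1364.0921

With cut size x, the volume is V(x) = x(39 − 2x)(19 − 2x) for 0 < x < 9.5.
V'(x) = 12x^2 − 232x + 741. Setting V'(x) = 0 gives x ≈ 4.0369 (the root in (0, 9.5)).
V''(x) = 24x − 232 is negative there, so this is the maximum; V ≈ 1364.0921.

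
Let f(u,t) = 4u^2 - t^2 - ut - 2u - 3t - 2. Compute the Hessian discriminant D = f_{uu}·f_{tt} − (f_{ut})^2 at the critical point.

∂f/∂u = 8u - t - 2 = 0 and ∂f/∂t = -u - 2t - 3 = 0, so (u, t) = (1/17, -26/17).
The Hessian has f_{uu} = 8, f_{tt} = -2, f_{ut} = -1, giving D = -17 < 0, so the point is a saddle point.
D = (8)·(-2) − (-1)^2 = -17.

-17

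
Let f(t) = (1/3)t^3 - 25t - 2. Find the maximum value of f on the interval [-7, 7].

244/3

Differentiating, f'(t) = t^2 - 25; which vanishes at t = -5 and t = 5.
Candidates: f(-7) = 176/3; f(-5) = 244/3; f(5) = -256/3; f(7) = -188/3.
The maximum over the interval is 244/3, attained at t = -5.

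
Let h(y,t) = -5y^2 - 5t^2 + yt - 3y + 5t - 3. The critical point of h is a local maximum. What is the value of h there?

-142/99

∂h/∂y = -10y + t - 3 = 0 and ∂h/∂t = y - 10t + 5 = 0, so (y, t) = (-25/99, 47/99).
The Hessian has h_{yy} = -10, h_{tt} = -10, h_{yt} = 1, giving D = 99 > 0 with h_{yy} < 0, so the point is a local maximum.
h(-25/99, 47/99) = -142/99.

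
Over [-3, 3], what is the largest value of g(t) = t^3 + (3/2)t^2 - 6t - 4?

g'(t) = 3t^2 + 3t - 6, which vanishes at t = -2 and t = 1.
Candidates: g(-3) = 1/2,  g(-2) = 6,  g(1) = -15/2,  g(3) = 37/2.
Hence the absolute maximum is 37/2 at t = 3.

37/2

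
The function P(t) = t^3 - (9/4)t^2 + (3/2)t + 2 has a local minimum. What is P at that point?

9/4

Critical points: P'(t) = 3t^2 - (9/2)t + 3/2 vanishes at t = 1/2, 1.
Second-derivative test with P''(t) = 6t - 9/2: P''(1/2) = -3/2 < 0 ⇒ local maximum; P''(1) = 3/2 > 0 ⇒ local minimum.
So the local minimum value is P(1) = 9/4.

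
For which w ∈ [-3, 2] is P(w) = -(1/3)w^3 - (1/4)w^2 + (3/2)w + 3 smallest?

-3/2

Differentiating, P'(w) = -w^2 - (1/2)w + 3/2; which vanishes at w = -3/2 and w = 1.
Candidates: P(-3) = 21/4,  P(-3/2) = 21/16,  P(1) = 47/12,  P(2) = 7/3.
So the minimum is P(-3/2) = 21/16.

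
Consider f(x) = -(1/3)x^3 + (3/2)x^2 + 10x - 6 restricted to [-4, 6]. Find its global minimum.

-52/3

The derivative is -x^2 + 3x + 10, which vanishes at x = -2 and x = 5.
Compare values at every candidate in [-4, 6]: f(-4) = -2/3; f(-2) = -52/3; f(5) = 239/6; f(6) = 36.
Hence the absolute minimum is -52/3 at x = -2.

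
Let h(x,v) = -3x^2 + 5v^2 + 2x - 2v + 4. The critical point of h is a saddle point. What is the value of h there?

62/15

∂h/∂x = -6x + 2 = 0 and ∂h/∂v = 10v - 2 = 0, so (x, v) = (1/3, 1/5).
The Hessian has h_{xx} = -6, h_{vv} = 10, h_{xv} = 0, giving D = -60 < 0, so the point is a saddle point.
h(1/3, 1/5) = 62/15.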